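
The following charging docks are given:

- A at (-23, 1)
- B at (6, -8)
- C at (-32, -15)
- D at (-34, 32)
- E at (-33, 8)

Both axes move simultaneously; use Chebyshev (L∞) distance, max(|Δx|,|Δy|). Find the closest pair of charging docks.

Pairwise distances:
A–B: 29
A–C: 16
A–D: 31
A–E: 10
B–C: 38
B–D: 40
B–E: 39
C–D: 47
C–E: 23
D–E: 24
Closest pair: A–E at 10.

A and E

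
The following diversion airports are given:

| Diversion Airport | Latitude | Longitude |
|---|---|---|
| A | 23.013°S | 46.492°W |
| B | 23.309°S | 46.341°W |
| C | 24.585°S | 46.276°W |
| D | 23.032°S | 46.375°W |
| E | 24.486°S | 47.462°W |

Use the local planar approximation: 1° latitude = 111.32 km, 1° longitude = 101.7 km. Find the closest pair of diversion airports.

A and D

Pairwise distances:
A–B: 36.354 km
A–C: 176.368 km
A–D: 12.085 km
A–E: 191.361 km
B–C: 142.198 km
B–D: 31.029 km
B–E: 173.679 km
C–D: 173.173 km
C–E: 121.119 km
D–E: 196.008 km
Closest pair: A–D at 12.085 km.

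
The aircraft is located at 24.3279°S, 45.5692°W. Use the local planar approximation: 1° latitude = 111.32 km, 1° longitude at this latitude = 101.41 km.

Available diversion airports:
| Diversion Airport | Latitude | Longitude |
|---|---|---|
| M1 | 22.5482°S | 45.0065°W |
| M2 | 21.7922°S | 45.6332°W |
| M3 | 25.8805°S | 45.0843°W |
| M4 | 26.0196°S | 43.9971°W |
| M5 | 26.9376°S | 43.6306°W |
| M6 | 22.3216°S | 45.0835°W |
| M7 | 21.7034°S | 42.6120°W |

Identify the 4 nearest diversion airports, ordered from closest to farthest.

M3, M1, M6, M4

Distances from 24.3279°S, 45.5692°W:
M1: √((1.7797·111.32)² + (0.5627·101.41)²) = √(39250.030287 + 3256.232418) = 206.1705 km
M2: √((2.5357·111.32)² + (-0.0640·101.41)²) = √(79678.681080 + 42.123215) = 282.3487 km
M3: √((-1.5526·111.32)² + (0.4849·101.41)²) = √(29872.086555 + 2418.053657) = 179.6946 km
M4: √((-1.6917·111.32)² + (1.5721·101.41)²) = √(35464.438972 + 25416.860238) = 246.7414 km
M5: √((-2.6097·111.32)² + (1.9386·101.41)²) = √(84397.108263 + 38648.975146) = 350.7793 km
M6: √((2.0063·111.32)² + (0.4857·101.41)²) = √(49881.343433 + 2426.038968) = 228.7081 km
M7: √((2.6245·111.32)² + (2.9572·101.41)²) = √(85357.079949 + 89933.803377) = 418.6775 km
Sorted: M3 (179.6946 km) < M1 (206.1705 km) < M6 (228.7081 km) < M4 (246.7414 km) < M2 (282.3487 km) < M5 (350.7793 km) < …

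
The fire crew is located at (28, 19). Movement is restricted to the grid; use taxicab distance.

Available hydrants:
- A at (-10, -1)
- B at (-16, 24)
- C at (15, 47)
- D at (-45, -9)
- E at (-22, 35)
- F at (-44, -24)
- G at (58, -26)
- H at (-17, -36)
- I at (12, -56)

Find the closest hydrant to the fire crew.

C

Distances from (28, 19):
A: |-38| + |-20| = 38 + 20 = 58
B: |-44| + |5| = 44 + 5 = 49
C: |-13| + |28| = 13 + 28 = 41
D: |-73| + |-28| = 73 + 28 = 101
E: |-50| + |16| = 50 + 16 = 66
F: |-72| + |-43| = 72 + 43 = 115
G: |30| + |-45| = 30 + 45 = 75
H: |-45| + |-55| = 45 + 55 = 100
I: |-16| + |-75| = 16 + 75 = 91
Minimum: C at 41.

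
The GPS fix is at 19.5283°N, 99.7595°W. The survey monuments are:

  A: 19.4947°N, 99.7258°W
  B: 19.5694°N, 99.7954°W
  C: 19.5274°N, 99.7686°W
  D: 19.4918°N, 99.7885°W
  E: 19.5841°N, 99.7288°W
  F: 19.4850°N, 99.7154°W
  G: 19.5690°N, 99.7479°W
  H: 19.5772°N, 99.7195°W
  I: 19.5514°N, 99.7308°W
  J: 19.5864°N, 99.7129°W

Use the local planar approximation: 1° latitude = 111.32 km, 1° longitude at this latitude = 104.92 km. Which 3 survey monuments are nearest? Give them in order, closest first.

C, I, G

Distances from 19.5283°N, 99.7595°W:
A: √((-0.0336·111.32)² + (0.0337·104.92)²) = √(13.990233 + 12.501910) = 5.1471 km
B: √((0.0411·111.32)² + (-0.0359·104.92)²) = √(20.932931 + 14.187486) = 5.9262 km
C: √((-0.0009·111.32)² + (-0.0091·104.92)²) = √(0.010038 + 0.911590) = 0.9600 km
D: √((-0.0365·111.32)² + (-0.0290·104.92)²) = √(16.509432 + 9.257902) = 5.0762 km
E: √((0.0558·111.32)² + (0.0307·104.92)²) = √(38.584670 + 10.375124) = 6.9971 km
F: √((-0.0433·111.32)² + (0.0441·104.92)²) = √(23.233904 + 21.408870) = 6.6815 km
G: √((0.0407·111.32)² + (0.0116·104.92)²) = √(20.527460 + 1.481264) = 4.6913 km
H: √((0.0489·111.32)² + (0.0400·104.92)²) = √(29.632215 + 17.613130) = 6.8735 km
I: √((0.0231·111.32)² + (0.0287·104.92)²) = √(6.612571 + 9.067350) = 3.9598 km
J: √((0.0581·111.32)² + (0.0466·104.92)²) = √(41.831040 + 23.904981) = 8.1078 km
Sorted: C (0.9600 km) < I (3.9598 km) < G (4.6913 km) < D (5.0762 km) < A (5.1471 km) < …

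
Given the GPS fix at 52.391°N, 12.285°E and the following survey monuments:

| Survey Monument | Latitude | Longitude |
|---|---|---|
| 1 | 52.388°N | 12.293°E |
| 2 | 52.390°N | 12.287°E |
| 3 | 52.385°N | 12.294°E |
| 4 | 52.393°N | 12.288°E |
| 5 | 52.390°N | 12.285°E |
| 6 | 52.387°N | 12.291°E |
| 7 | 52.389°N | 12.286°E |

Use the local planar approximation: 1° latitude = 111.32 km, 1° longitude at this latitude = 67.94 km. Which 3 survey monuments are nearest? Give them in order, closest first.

5, 2, 7

Distances from 52.391°N, 12.285°E:
1: 0.638 km
2: 0.176 km
3: 0.906 km
4: 0.302 km
5: 0.111 km
6: 0.604 km
7: 0.233 km
Sorted: 5 (0.111 km) < 2 (0.176 km) < 7 (0.233 km) < 4 (0.302 km) < 6 (0.604 km) < …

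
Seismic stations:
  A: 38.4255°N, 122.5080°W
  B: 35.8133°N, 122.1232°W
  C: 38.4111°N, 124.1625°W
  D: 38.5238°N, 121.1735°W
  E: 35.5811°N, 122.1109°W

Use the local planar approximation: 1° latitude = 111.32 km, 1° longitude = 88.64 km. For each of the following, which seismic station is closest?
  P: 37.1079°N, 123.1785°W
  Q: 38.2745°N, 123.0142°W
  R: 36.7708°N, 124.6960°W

P at 37.1079°N, 123.1785°W:
  A: 158.2590 km
  B: 171.8114 km
  C: 169.2737 km
  D: 237.5478 km
  E: 194.5322 km
  → nearest: A (158.2590 km)
Q at 38.2745°N, 123.0142°W:
  A: 47.9148 km
  B: 285.1369 km
  C: 102.9149 km
  D: 165.5030 km
  E: 310.3362 km
  → nearest: A (47.9148 km)
R at 36.7708°N, 124.6960°W:
  A: 267.4780 km
  B: 251.7327 km
  C: 188.6224 km
  D: 368.2003 km
  E: 264.6626 km
  → nearest: C (188.6224 km)

P→A; Q→A; R→C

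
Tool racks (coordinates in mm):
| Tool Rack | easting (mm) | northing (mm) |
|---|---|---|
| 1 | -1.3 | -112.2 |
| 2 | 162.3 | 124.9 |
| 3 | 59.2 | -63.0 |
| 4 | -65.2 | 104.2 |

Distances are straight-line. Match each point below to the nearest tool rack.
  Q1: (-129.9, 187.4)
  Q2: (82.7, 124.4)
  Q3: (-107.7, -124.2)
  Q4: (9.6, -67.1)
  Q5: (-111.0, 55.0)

Q1 at (-129.9, 187.4):
  1: √((128.6)² + (-299.6)²) = √(16537.960 + 89760.160) = 326.0 mm
  2: √((292.2)² + (-62.5)²) = √(85380.840 + 3906.250) = 298.8 mm
  3: √((189.1)² + (-250.4)²) = √(35758.810 + 62700.160) = 313.8 mm
  4: √((64.7)² + (-83.2)²) = √(4186.090 + 6922.240) = 105.4 mm
  → nearest: 4 (105.4 mm)
Q2 at (82.7, 124.4):
  1: √((-84.0)² + (-236.6)²) = √(7056.000 + 55979.560) = 251.1 mm
  2: √((79.6)² + (0.5)²) = √(6336.160 + 0.250) = 79.6 mm
  3: √((-23.5)² + (-187.4)²) = √(552.250 + 35118.760) = 188.9 mm
  4: √((-147.9)² + (-20.2)²) = √(21874.410 + 408.040) = 149.3 mm
  → nearest: 2 (79.6 mm)
Q3 at (-107.7, -124.2):
  1: √((106.4)² + (12.0)²) = √(11320.960 + 144.000) = 107.1 mm
  2: √((270.0)² + (249.1)²) = √(72900.000 + 62050.810) = 367.4 mm
  3: √((166.9)² + (61.2)²) = √(27855.610 + 3745.440) = 177.8 mm
  4: √((42.5)² + (228.4)²) = √(1806.250 + 52166.560) = 232.3 mm
  → nearest: 1 (107.1 mm)
Q4 at (9.6, -67.1):
  1: √((-10.9)² + (-45.1)²) = √(118.810 + 2034.010) = 46.4 mm
  2: √((152.7)² + (192.0)²) = √(23317.290 + 36864.000) = 245.3 mm
  3: √((49.6)² + (4.1)²) = √(2460.160 + 16.810) = 49.8 mm
  4: √((-74.8)² + (171.3)²) = √(5595.040 + 29343.690) = 186.9 mm
  → nearest: 1 (46.4 mm)
Q5 at (-111.0, 55.0):
  1: √((109.7)² + (-167.2)²) = √(12034.090 + 27955.840) = 200.0 mm
  2: √((273.3)² + (69.9)²) = √(74692.890 + 4886.010) = 282.1 mm
  3: √((170.2)² + (-118.0)²) = √(28968.040 + 13924.000) = 207.1 mm
  4: √((45.8)² + (49.2)²) = √(2097.640 + 2420.640) = 67.2 mm
  → nearest: 4 (67.2 mm)

Q1→4; Q2→2; Q3→1; Q4→1; Q5→4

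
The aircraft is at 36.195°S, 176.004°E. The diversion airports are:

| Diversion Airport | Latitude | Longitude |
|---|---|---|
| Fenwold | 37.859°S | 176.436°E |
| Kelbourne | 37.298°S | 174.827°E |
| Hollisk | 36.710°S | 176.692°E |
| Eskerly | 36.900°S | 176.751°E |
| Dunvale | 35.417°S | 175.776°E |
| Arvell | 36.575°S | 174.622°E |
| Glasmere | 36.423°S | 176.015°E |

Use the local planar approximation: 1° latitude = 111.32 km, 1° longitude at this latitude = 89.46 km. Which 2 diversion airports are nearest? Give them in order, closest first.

Distances from 36.195°S, 176.004°E:
Fenwold: √((-1.664·111.32)² + (0.432·89.46)²) = √(34312.55352 + 1493.56897) = 189.225 km
Kelbourne: √((-1.103·111.32)² + (-1.177·89.46)²) = √(15076.39197 + 11086.91488) = 161.751 km
Hollisk: √((-0.515·111.32)² + (0.688·89.46)²) = √(3286.70597 + 3788.21539) = 84.113 km
Eskerly: √((-0.705·111.32)² + (0.747·89.46)²) = √(6159.20458 + 4465.79714) = 103.078 km
Dunvale: √((0.778·111.32)² + (-0.228·89.46)²) = √(7500.76552 + 416.03271) = 88.976 km
Arvell: √((-0.380·111.32)² + (-1.382·89.46)²) = √(1789.42536 + 15285.29672) = 130.670 km
Glasmere: √((-0.228·111.32)² + (0.011·89.46)²) = √(644.19313 + 0.96837) = 25.400 km
Sorted: Glasmere (25.400 km) < Hollisk (84.113 km) < Dunvale (88.976 km) < Eskerly (103.078 km) < …

Glasmere, Hollisk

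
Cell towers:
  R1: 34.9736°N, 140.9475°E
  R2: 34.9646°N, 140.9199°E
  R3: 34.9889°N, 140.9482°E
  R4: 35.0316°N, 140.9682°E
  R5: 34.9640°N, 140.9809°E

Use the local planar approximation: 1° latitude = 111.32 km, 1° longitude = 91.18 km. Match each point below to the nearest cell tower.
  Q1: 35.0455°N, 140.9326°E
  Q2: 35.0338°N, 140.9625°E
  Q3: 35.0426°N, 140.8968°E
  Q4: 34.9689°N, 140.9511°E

Q1 at 35.0455°N, 140.9326°E:
  R1: 8.1184 km
  R2: 9.0799 km
  R3: 6.4593 km
  R4: 3.5959 km
  R5: 10.0850 km
  → nearest: R4 (3.5959 km)
Q2 at 35.0338°N, 140.9625°E:
  R1: 6.8396 km
  R2: 8.6272 km
  R3: 5.1655 km
  R4: 0.5745 km
  R5: 7.9492 km
  → nearest: R4 (0.5745 km)
Q3 at 35.0426°N, 140.8968°E:
  R1: 8.9649 km
  R2: 8.9348 km
  R3: 7.5960 km
  R4: 6.6244 km
  R5: 11.6344 km
  → nearest: R4 (6.6244 km)
Q4 at 34.9689°N, 140.9511°E:
  R1: 0.6176 km
  R2: 2.8848 km
  R3: 2.2420 km
  R4: 7.1518 km
  R5: 2.7714 km
  → nearest: R1 (0.6176 km)

Q1→R4; Q2→R4; Q3→R4; Q4→R1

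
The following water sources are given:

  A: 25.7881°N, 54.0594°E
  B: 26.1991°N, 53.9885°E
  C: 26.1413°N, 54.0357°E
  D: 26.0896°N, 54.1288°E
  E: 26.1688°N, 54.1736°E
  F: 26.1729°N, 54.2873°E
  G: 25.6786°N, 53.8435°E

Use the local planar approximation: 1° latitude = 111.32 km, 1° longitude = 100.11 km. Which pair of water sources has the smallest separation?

Pairwise distances:
A–B: 46.2998 km
A–C: 39.3897 km
A–D: 34.2745 km
A–E: 43.8945 km
A–F: 48.5329 km
A–G: 24.8141 km
B–C: 7.9830 km
B–D: 18.5973 km
B–E: 18.8348 km
B–F: 30.0547 km
B–G: 59.7327 km
C–D: 10.9540 km
C–E: 14.1405 km
C–F: 25.4321 km
C–G: 54.9843 km
D–E: 9.8917 km
D–F: 18.3783 km
D–G: 53.9356 km
E–F: 11.3917 km
E–G: 63.7953 km
F–G: 70.7229 km
Closest pair: B–C at 7.9830 km.

B and C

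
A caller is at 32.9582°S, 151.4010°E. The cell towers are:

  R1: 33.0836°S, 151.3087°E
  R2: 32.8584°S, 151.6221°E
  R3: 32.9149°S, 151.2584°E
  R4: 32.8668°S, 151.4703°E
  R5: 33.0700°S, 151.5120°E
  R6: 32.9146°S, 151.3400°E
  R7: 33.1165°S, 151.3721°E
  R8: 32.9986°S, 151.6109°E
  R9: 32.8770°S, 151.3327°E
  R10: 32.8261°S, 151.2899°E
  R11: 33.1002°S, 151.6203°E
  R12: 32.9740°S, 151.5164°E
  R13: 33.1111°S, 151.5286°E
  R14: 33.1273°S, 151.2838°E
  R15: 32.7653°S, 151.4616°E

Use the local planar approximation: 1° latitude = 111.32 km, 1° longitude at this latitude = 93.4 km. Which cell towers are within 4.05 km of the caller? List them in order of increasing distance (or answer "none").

Distances from 32.9582°S, 151.4010°E:
R1: √((-0.1254·111.32)² + (-0.0923·93.4)²) = √(194.868422 + 74.318537) = 16.4069 km
R2: √((0.0998·111.32)² + (0.2211·93.4)²) = √(123.426234 + 426.453063) = 23.4495 km
R3: √((0.0433·111.32)² + (-0.1426·93.4)²) = √(23.233904 + 177.391499) = 14.1642 km
R4: √((0.0914·111.32)² + (0.0693·93.4)²) = √(103.523462 + 41.894810) = 12.0589 km
R5: √((-0.1118·111.32)² + (0.1110·93.4)²) = √(154.892362 + 107.482983) = 16.1980 km
R6: √((0.0436·111.32)² + (-0.0610·93.4)²) = √(23.556967 + 32.460367) = 7.4845 km
R7: √((-0.1583·111.32)² + (-0.0289·93.4)²) = √(310.533333 + 7.286005) = 17.8275 km
R8: √((-0.0404·111.32)² + (0.2099·93.4)²) = √(20.225959 + 384.342694) = 20.1139 km
R9: √((0.0812·111.32)² + (-0.0683·93.4)²) = √(81.706847 + 40.694448) = 11.0635 km
R10: √((0.1321·111.32)² + (-0.1111·93.4)²) = √(216.247966 + 107.676733) = 17.9979 km
R11: √((-0.1420·111.32)² + (0.2193·93.4)²) = √(249.875159 + 419.537722) = 25.8730 km
R12: √((-0.0158·111.32)² + (0.1154·93.4)²) = √(3.093574 + 116.173044) = 10.9209 km
R13: √((-0.1529·111.32)² + (0.1276·93.4)²) = √(289.708586 + 142.034910) = 20.7784 km
R14: √((-0.1691·111.32)² + (-0.1172·93.4)²) = √(354.350957 + 119.825424) = 21.7756 km
R15: √((0.1929·111.32)² + (0.0606·93.4)²) = √(461.116699 + 32.036053) = 22.2070 km
Threshold 4.05 km: none within range.

none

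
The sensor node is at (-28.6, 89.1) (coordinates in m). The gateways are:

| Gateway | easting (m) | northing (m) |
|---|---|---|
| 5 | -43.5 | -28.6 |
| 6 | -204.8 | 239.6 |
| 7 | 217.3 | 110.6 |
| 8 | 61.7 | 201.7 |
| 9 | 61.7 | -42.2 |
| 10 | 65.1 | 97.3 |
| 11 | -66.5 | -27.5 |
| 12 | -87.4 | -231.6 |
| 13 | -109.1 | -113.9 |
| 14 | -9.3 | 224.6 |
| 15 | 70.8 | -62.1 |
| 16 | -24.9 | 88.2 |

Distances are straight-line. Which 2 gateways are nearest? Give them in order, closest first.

16, 10

Distances from (-28.6, 89.1):
5: √((-14.9)² + (-117.7)²) = √(222.010 + 13853.290) = 118.6 m
6: √((-176.2)² + (150.5)²) = √(31046.440 + 22650.250) = 231.7 m
7: √((245.9)² + (21.5)²) = √(60466.810 + 462.250) = 246.8 m
8: √((90.3)² + (112.6)²) = √(8154.090 + 12678.760) = 144.3 m
9: √((90.3)² + (-131.3)²) = √(8154.090 + 17239.690) = 159.4 m
10: √((93.7)² + (8.2)²) = √(8779.690 + 67.240) = 94.1 m
11: √((-37.9)² + (-116.6)²) = √(1436.410 + 13595.560) = 122.6 m
12: √((-58.8)² + (-320.7)²) = √(3457.440 + 102848.490) = 326.0 m
13: √((-80.5)² + (-203.0)²) = √(6480.250 + 41209.000) = 218.4 m
14: √((19.3)² + (135.5)²) = √(372.490 + 18360.250) = 136.9 m
15: √((99.4)² + (-151.2)²) = √(9880.360 + 22861.440) = 180.9 m
16: √((3.7)² + (-0.9)²) = √(13.690 + 0.810) = 3.8 m
Sorted: 16 (3.8 m) < 10 (94.1 m) < 5 (118.6 m) < 11 (122.6 m) < …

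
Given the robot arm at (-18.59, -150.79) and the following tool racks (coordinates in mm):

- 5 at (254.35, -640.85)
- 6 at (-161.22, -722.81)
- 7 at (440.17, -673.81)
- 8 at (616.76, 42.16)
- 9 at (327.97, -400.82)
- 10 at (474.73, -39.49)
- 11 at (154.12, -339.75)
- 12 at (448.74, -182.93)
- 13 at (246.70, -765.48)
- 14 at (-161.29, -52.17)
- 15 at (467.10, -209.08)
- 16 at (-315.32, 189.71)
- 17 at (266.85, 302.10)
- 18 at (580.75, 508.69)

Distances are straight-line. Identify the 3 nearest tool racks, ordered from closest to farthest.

14, 11, 9

Distances from (-18.59, -150.79):
5: 560.94 mm
6: 589.53 mm
7: 695.71 mm
8: 664.00 mm
9: 427.34 mm
10: 505.72 mm
11: 256.00 mm
12: 468.43 mm
13: 669.49 mm
14: 173.46 mm
15: 489.18 mm
16: 451.65 mm
17: 535.34 mm
18: 891.14 mm
Sorted: 14 (173.46 mm) < 11 (256.00 mm) < 9 (427.34 mm) < 16 (451.65 mm) < 12 (468.43 mm) < …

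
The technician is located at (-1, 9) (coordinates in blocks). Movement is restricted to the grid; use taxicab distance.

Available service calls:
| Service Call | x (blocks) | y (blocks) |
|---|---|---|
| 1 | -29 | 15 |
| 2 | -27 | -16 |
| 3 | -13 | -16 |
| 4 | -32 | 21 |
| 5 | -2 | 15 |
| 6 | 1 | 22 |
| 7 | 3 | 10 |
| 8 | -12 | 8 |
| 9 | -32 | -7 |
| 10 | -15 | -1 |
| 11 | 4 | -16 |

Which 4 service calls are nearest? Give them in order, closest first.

7, 5, 8, 6

Distances from (-1, 9):
1: |-28| + |6| = 28 + 6 = 34 blocks
2: |-26| + |-25| = 26 + 25 = 51 blocks
3: |-12| + |-25| = 12 + 25 = 37 blocks
4: |-31| + |12| = 31 + 12 = 43 blocks
5: |-1| + |6| = 1 + 6 = 7 blocks
6: |2| + |13| = 2 + 13 = 15 blocks
7: |4| + |1| = 4 + 1 = 5 blocks
8: |-11| + |-1| = 11 + 1 = 12 blocks
9: |-31| + |-16| = 31 + 16 = 47 blocks
10: |-14| + |-10| = 14 + 10 = 24 blocks
11: |5| + |-25| = 5 + 25 = 30 blocks
Sorted: 7 (5 blocks) < 5 (7 blocks) < 8 (12 blocks) < 6 (15 blocks) < 10 (24 blocks) < 11 (30 blocks) < …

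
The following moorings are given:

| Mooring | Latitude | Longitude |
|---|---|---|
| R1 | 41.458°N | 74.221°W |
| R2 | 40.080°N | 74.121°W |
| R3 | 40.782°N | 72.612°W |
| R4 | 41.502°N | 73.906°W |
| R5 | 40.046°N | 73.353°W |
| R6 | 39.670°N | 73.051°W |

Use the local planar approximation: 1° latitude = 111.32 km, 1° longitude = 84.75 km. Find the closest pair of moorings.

Pairwise distances:
R1–R2: √((-1.378·111.32)² + (0.100·84.75)²) = √(23531.24093 + 71.82563) = 153.633 km
R1–R3: √((-0.676·111.32)² + (1.609·84.75)²) = √(5662.91167 + 18594.79959) = 155.749 km
R1–R4: √((0.044·111.32)² + (0.315·84.75)²) = √(23.99119 + 712.68976) = 27.142 km
R1–R5: √((-1.412·111.32)² + (0.868·84.75)²) = √(24706.75956 + 5411.51497) = 173.546 km
R1–R6: √((-1.788·111.32)² + (1.170·84.75)²) = √(39616.98529 + 9832.20981) = 222.372 km
R2–R3: √((0.702·111.32)² + (1.509·84.75)²) = √(6106.89734 + 16355.27660) = 149.874 km
R2–R4: √((1.422·111.32)² + (0.215·84.75)²) = √(25057.95287 + 332.01395) = 159.342 km
R2–R5: √((-0.034·111.32)² + (0.768·84.75)²) = √(14.32532 + 4236.44774) = 65.198 km
R2–R6: √((-0.410·111.32)² + (1.070·84.75)²) = √(2083.11914 + 8223.31581) = 101.521 km
R3–R4: √((0.720·111.32)² + (-1.294·84.75)²) = √(6424.08662 + 12026.74122) = 135.834 km
R3–R5: √((-0.736·111.32)² + (-0.741·84.75)²) = √(6712.77397 + 3943.80860) = 103.231 km
R3–R6: √((-1.112·111.32)² + (-0.439·84.75)²) = √(15323.42933 + 1384.23063) = 129.258 km
R4–R5: √((-1.456·111.32)² + (0.553·84.75)²) = √(26270.54879 + 2196.49226) = 168.722 km
R4–R6: √((-1.832·111.32)² + (0.855·84.75)²) = √(41590.80573 + 5250.63275) = 216.429 km
R5–R6: √((-0.376·111.32)² + (0.302·84.75)²) = √(1751.95152 + 655.07843) = 49.061 km
Closest pair: R1–R4 at 27.142 km.

R1 and R4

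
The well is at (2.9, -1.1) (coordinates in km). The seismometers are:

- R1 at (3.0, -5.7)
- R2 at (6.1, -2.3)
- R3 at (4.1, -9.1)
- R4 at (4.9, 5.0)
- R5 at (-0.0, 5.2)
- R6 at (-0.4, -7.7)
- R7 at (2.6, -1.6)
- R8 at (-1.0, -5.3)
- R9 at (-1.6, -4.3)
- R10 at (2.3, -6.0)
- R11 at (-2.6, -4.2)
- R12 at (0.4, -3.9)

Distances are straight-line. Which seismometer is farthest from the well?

Distances from (2.9, -1.1):
R1: 4.6 km
R2: 3.4 km
R3: 8.1 km
R4: 6.4 km
R5: 6.9 km
R6: 7.4 km
R7: 0.6 km
R8: 5.7 km
R9: 5.5 km
R10: 4.9 km
R11: 6.3 km
R12: 3.8 km
Maximum: R3 at 8.1 km.

R3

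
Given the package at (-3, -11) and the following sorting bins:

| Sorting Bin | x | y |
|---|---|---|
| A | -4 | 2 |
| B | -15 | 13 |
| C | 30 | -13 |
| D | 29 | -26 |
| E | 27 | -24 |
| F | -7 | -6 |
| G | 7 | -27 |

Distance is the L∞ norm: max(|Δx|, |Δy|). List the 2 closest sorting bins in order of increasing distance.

Distances from (-3, -11):
A: max(|-1|, |13|) = 13
B: max(|-12|, |24|) = 24
C: max(|33|, |-2|) = 33
D: max(|32|, |-15|) = 32
E: max(|30|, |-13|) = 30
F: max(|-4|, |5|) = 5
G: max(|10|, |-16|) = 16
Sorted: F (5) < A (13) < G (16) < B (24) < …

F, A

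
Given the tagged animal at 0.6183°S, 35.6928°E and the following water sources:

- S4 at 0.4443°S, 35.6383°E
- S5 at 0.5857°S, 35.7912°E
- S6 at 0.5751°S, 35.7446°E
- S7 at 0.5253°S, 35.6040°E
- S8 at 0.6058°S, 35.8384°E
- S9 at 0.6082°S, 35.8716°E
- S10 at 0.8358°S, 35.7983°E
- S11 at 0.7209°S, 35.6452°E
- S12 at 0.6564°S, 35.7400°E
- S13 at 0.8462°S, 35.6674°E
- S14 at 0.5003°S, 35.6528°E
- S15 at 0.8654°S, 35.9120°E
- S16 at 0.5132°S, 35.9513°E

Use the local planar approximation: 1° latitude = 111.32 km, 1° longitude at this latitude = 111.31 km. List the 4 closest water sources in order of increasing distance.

Distances from 0.6183°S, 35.6928°E:
S4: √((0.1740·111.32)² + (-0.0545·111.31)²) = √(375.184503 + 36.801148) = 20.2974 km
S5: √((0.0326·111.32)² + (0.0984·111.31)²) = √(13.169873 + 119.966106) = 11.5385 km
S6: √((0.0432·111.32)² + (0.0518·111.31)²) = √(23.126712 + 33.245118) = 7.5081 km
S7: √((0.0930·111.32)² + (-0.0888·111.31)²) = √(107.179640 + 97.699940) = 14.3136 km
S8: √((0.0125·111.32)² + (0.1456·111.31)²) = √(1.936272 + 262.658292) = 16.2664 km
S9: √((0.0101·111.32)² + (0.1788·111.31)²) = √(1.264122 + 396.098679) = 19.9340 km
S10: √((-0.2175·111.32)² + (0.1055·111.31)²) = √(586.225786 + 137.902864) = 26.9096 km
S11: √((-0.1026·111.32)² + (-0.0476·111.31)²) = √(130.449109 + 28.072576) = 12.5905 km
S12: √((-0.0381·111.32)² + (0.0472·111.31)²) = √(17.988558 + 27.602751) = 6.7521 km
S13: √((-0.2279·111.32)² + (-0.0254·111.31)²) = √(643.628173 + 7.993478) = 25.5269 km
S14: √((0.1180·111.32)² + (-0.0400·111.31)²) = √(172.548191 + 19.823866) = 13.8698 km
S15: √((-0.2471·111.32)² + (0.2192·111.31)²) = √(756.644511 + 595.318618) = 36.7691 km
S16: √((0.1051·111.32)² + (0.2585·111.31)²) = √(136.883729 + 827.922071) = 31.0613 km
Sorted: S12 (6.7521 km) < S6 (7.5081 km) < S5 (11.5385 km) < S11 (12.5905 km) < S14 (13.8698 km) < S7 (14.3136 km) < …

S12, S6, S5, S11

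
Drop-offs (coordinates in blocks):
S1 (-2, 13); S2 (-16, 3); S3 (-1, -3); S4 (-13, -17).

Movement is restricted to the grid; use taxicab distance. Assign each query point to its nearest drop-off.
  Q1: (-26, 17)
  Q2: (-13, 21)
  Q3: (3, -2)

Q1→S2; Q2→S1; Q3→S3

Q1 at (-26, 17):
  S1: |24| + |-4| = 24 + 4 = 28 blocks
  S2: |10| + |-14| = 10 + 14 = 24 blocks
  S3: |25| + |-20| = 25 + 20 = 45 blocks
  S4: |13| + |-34| = 13 + 34 = 47 blocks
  → nearest: S2 (24 blocks)
Q2 at (-13, 21):
  S1: |11| + |-8| = 11 + 8 = 19 blocks
  S2: |-3| + |-18| = 3 + 18 = 21 blocks
  S3: |12| + |-24| = 12 + 24 = 36 blocks
  S4: |0| + |-38| = 0 + 38 = 38 blocks
  → nearest: S1 (19 blocks)
Q3 at (3, -2):
  S1: |-5| + |15| = 5 + 15 = 20 blocks
  S2: |-19| + |5| = 19 + 5 = 24 blocks
  S3: |-4| + |-1| = 4 + 1 = 5 blocks
  S4: |-16| + |-15| = 16 + 15 = 31 blocks
  → nearest: S3 (5 blocks)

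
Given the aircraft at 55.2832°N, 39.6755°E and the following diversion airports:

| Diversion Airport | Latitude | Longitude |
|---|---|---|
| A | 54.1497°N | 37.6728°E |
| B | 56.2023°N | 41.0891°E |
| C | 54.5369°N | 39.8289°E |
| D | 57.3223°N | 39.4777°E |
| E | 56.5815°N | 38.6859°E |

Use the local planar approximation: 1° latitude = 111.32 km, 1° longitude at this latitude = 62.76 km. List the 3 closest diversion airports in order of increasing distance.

Distances from 55.2832°N, 39.6755°E:
A: √((-1.1335·111.32)² + (-2.0027·62.76)²) = √(15921.700281 + 15797.838344) = 178.0998 km
B: √((0.9191·111.32)² + (1.4136·62.76)²) = √(10468.197977 + 7870.801194) = 135.4216 km
C: √((-0.7463·111.32)² + (0.1534·62.76)²) = √(6901.973358 + 92.686523) = 83.6341 km
D: √((2.0391·111.32)² + (-0.1978·62.76)²) = √(51525.645903 + 154.105608) = 227.3318 km
E: √((1.2983·111.32)² + (-0.9896·62.76)²) = √(20887.983200 + 3857.316216) = 157.3064 km
Sorted: C (83.6341 km) < B (135.4216 km) < E (157.3064 km) < A (178.0998 km) < D (227.3318 km)

C, B, E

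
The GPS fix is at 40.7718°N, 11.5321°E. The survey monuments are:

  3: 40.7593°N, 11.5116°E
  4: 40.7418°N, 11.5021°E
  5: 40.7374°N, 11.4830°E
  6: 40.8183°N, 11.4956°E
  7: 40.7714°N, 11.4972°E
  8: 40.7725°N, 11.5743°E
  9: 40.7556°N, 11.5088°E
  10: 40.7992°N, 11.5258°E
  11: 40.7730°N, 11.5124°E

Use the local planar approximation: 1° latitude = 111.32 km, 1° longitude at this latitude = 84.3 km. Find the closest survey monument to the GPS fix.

Distances from 40.7718°N, 11.5321°E:
3: √((-0.0125·111.32)² + (-0.0205·84.3)²) = √(1.936272 + 2.986502) = 2.2187 km
4: √((-0.0300·111.32)² + (-0.0300·84.3)²) = √(11.152928 + 6.395841) = 4.1891 km
5: √((-0.0344·111.32)² + (-0.0491·84.3)²) = √(14.664366 + 17.132397) = 5.6389 km
6: √((0.0465·111.32)² + (-0.0365·84.3)²) = √(26.794910 + 9.467621) = 6.0218 km
7: √((-0.0004·111.32)² + (-0.0349·84.3)²) = √(0.001983 + 8.655776) = 2.9424 km
8: √((0.0007·111.32)² + (0.0422·84.3)²) = √(0.006072 + 12.655522) = 3.5583 km
9: √((-0.0162·111.32)² + (-0.0233·84.3)²) = √(3.252194 + 3.858042) = 2.6665 km
10: √((0.0274·111.32)² + (-0.0063·84.3)²) = √(9.303525 + 0.282057) = 3.0961 km
11: √((0.0012·111.32)² + (-0.0197·84.3)²) = √(0.017845 + 2.757958) = 1.6661 km
Minimum: 11 at 1.6661 km.

11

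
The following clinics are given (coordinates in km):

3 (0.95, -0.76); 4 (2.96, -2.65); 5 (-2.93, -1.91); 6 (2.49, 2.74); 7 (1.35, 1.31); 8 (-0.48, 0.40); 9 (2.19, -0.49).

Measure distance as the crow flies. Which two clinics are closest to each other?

3 and 9

Pairwise distances:
3–4: 2.76 km
3–5: 4.05 km
3–6: 3.82 km
3–7: 2.11 km
3–8: 1.84 km
3–9: 1.27 km
4–5: 5.94 km
4–6: 5.41 km
4–7: 4.27 km
4–8: 4.60 km
4–9: 2.29 km
5–6: 7.14 km
5–7: 5.36 km
5–8: 3.37 km
5–9: 5.31 km
6–7: 1.83 km
6–8: 3.78 km
6–9: 3.24 km
7–8: 2.04 km
7–9: 1.99 km
8–9: 2.81 km
Closest pair: 3–9 at 1.27 km.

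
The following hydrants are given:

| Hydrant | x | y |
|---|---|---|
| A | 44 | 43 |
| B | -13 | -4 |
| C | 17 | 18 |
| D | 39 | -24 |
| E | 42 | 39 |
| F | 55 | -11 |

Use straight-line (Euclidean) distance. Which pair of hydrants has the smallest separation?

Pairwise distances:
A–B: 73.9
A–C: 36.8
A–D: 67.2
A–E: 4.5
A–F: 55.1
B–C: 37.2
B–D: 55.7
B–E: 69.8
B–F: 68.4
C–D: 47.4
C–E: 32.6
C–F: 47.8
D–E: 63.1
D–F: 20.6
E–F: 51.7
Closest pair: A–E at 4.5.

A and E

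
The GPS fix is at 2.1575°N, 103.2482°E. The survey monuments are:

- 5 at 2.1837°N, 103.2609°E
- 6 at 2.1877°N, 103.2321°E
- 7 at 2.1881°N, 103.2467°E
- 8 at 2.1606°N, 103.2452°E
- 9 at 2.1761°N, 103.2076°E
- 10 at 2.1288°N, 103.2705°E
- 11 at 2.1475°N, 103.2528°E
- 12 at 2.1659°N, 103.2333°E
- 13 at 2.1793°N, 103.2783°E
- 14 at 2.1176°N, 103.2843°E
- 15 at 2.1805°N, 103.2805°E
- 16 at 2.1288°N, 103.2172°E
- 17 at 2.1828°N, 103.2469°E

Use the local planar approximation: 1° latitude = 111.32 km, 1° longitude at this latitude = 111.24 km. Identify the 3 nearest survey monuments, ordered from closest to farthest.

Distances from 2.1575°N, 103.2482°E:
5: √((0.0262·111.32)² + (0.0127·111.24)²) = √(8.506462 + 1.995857) = 3.2407 km
6: √((0.0302·111.32)² + (-0.0161·111.24)²) = √(11.302130 + 3.207552) = 3.8092 km
7: √((0.0306·111.32)² + (-0.0015·111.24)²) = √(11.603506 + 0.027842) = 3.4105 km
8: √((0.0031·111.32)² + (-0.0030·111.24)²) = √(0.119088 + 0.111369) = 0.4801 km
9: √((0.0186·111.32)² + (-0.0406·111.24)²) = √(4.287186 + 20.397363) = 4.9684 km
10: √((-0.0287·111.32)² + (0.0223·111.24)²) = √(10.207284 + 6.153634) = 4.0449 km
11: √((-0.0100·111.32)² + (0.0046·111.24)²) = √(1.239214 + 0.261841) = 1.2252 km
12: √((0.0084·111.32)² + (-0.0149·111.24)²) = √(0.874390 + 2.747227) = 1.9031 km
13: √((0.0218·111.32)² + (0.0301·111.24)²) = √(5.889242 + 11.211274) = 4.1353 km
14: √((-0.0399·111.32)² + (0.0361·111.24)²) = √(19.728415 + 16.126361) = 5.9879 km
15: √((0.0230·111.32)² + (0.0323·111.24)²) = √(6.555443 + 12.910023) = 4.4120 km
16: √((-0.0287·111.32)² + (-0.0310·111.24)²) = √(10.207284 + 11.891738) = 4.7010 km
17: √((0.0253·111.32)² + (-0.0013·111.24)²) = √(7.932086 + 0.020913) = 2.8201 km
Sorted: 8 (0.4801 km) < 11 (1.2252 km) < 12 (1.9031 km) < 17 (2.8201 km) < 5 (3.2407 km) < …

8, 11, 12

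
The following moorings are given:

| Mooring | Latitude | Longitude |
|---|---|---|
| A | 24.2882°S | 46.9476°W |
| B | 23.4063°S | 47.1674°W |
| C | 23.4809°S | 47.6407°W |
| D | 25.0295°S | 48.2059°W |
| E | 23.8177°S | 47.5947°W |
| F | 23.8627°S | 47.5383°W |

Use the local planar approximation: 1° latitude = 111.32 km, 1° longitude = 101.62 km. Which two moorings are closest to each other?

E and F

Pairwise distances:
E–F: √((-0.0450·111.32)² + (0.0564·101.62)²) = √(25.094088 + 32.848579) = 7.6120 km
C–E: √((-0.3368·111.32)² + (0.0460·101.62)²) = √(1405.693255 + 21.851137) = 37.7829 km
C–F: √((-0.3818·111.32)² + (0.1024·101.62)²) = √(1806.417964 + 108.282505) = 43.7573 km
B–C: √((-0.0746·111.32)² + (-0.4733·101.62)²) = √(68.964255 + 2313.296976) = 48.8084 km
B–E: √((-0.4114·111.32)² + (-0.4273·101.62)²) = √(2097.369606 + 1885.489711) = 63.1099 km
B–F: √((-0.4564·111.32)² + (-0.3709·101.62)²) = √(2581.295158 + 1420.600777) = 63.2605 km
A–F: √((0.4255·111.32)² + (-0.5907·101.62)²) = √(2243.600480 + 3603.232805) = 76.4646 km
A–E: √((0.4705·111.32)² + (-0.6471·101.62)²) = √(2743.251661 + 4324.154282) = 84.0679 km
A–B: √((0.8819·111.32)² + (-0.2198·101.62)²) = √(9637.959134 + 498.900291) = 100.6820 km
A–C: √((0.8073·111.32)² + (-0.6931·101.62)²) = √(8076.371737 + 4960.782415) = 114.1804 km
D–F: √((1.1668·111.32)² + (0.6676·101.62)²) = √(16870.938265 + 4602.470750) = 146.5381 km
D–E: √((1.2118·111.32)² + (0.6112·101.62)²) = √(18197.356011 + 3857.669988) = 148.5093 km
A–D: √((-0.7413·111.32)² + (-1.2583·101.62)²) = √(6809.800603 + 16350.339482) = 152.1846 km
C–D: √((-1.5486·111.32)² + (-0.5652·101.62)²) = √(29718.364507 + 3298.850904) = 181.7064 km
B–D: √((-1.6232·111.32)² + (-1.0385·101.62)²) = √(32650.547143 + 11137.081118) = 209.2549 km
Closest pair: E–F at 7.6120 km.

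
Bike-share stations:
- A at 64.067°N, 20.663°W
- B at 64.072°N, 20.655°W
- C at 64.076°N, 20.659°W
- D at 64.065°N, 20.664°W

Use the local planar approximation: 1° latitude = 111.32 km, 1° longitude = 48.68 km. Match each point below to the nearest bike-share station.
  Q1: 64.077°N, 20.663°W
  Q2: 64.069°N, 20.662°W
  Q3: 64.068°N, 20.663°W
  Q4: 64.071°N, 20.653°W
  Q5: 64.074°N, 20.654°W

Q1→C; Q2→A; Q3→A; Q4→B; Q5→B

Q1 at 64.077°N, 20.663°W:
  A: √((-0.010·111.32)² + (0.000·48.68)²) = √(1.23921424 + 0.00000000) = 1.113200 km
  B: √((-0.005·111.32)² + (0.008·48.68)²) = √(0.30980356 + 0.15166351) = 0.679314 km
  C: √((-0.001·111.32)² + (0.004·48.68)²) = √(0.01239214 + 0.03791588) = 0.224294 km
  D: √((-0.012·111.32)² + (-0.001·48.68)²) = √(1.78446851 + 0.00236974) = 1.336727 km
  → nearest: C (0.224294 km)
Q2 at 64.069°N, 20.662°W:
  A: √((-0.002·111.32)² + (-0.001·48.68)²) = √(0.04956857 + 0.00236974) = 0.227900 km
  B: √((0.003·111.32)² + (0.007·48.68)²) = √(0.11152928 + 0.11611738) = 0.477123 km
  C: √((0.007·111.32)² + (0.003·48.68)²) = √(0.60721498 + 0.02132768) = 0.792807 km
  D: √((-0.004·111.32)² + (-0.002·48.68)²) = √(0.19827428 + 0.00947897) = 0.455800 km
  → nearest: A (0.227900 km)
Q3 at 64.068°N, 20.663°W:
  A: √((-0.001·111.32)² + (0.000·48.68)²) = √(0.01239214 + 0.00000000) = 0.111320 km
  B: √((0.004·111.32)² + (0.008·48.68)²) = √(0.19827428 + 0.15166351) = 0.591555 km
  C: √((0.008·111.32)² + (0.004·48.68)²) = √(0.79309711 + 0.03791588) = 0.911599 km
  D: √((-0.003·111.32)² + (-0.001·48.68)²) = √(0.11152928 + 0.00236974) = 0.337489 km
  → nearest: A (0.111320 km)
Q4 at 64.071°N, 20.653°W:
  A: √((-0.004·111.32)² + (-0.010·48.68)²) = √(0.19827428 + 0.23697424) = 0.659734 km
  B: √((0.001·111.32)² + (-0.002·48.68)²) = √(0.01239214 + 0.00947897) = 0.147889 km
  C: √((0.005·111.32)² + (-0.006·48.68)²) = √(0.30980356 + 0.08531073) = 0.628581 km
  D: √((-0.006·111.32)² + (-0.011·48.68)²) = √(0.44611713 + 0.28673883) = 0.856070 km
  → nearest: B (0.147889 km)
Q5 at 64.074°N, 20.654°W:
  A: √((-0.007·111.32)² + (-0.009·48.68)²) = √(0.60721498 + 0.19194913) = 0.893960 km
  B: √((-0.002·111.32)² + (-0.001·48.68)²) = √(0.04956857 + 0.00236974) = 0.227900 km
  C: √((0.002·111.32)² + (-0.005·48.68)²) = √(0.04956857 + 0.05924356) = 0.329867 km
  D: √((-0.009·111.32)² + (-0.010·48.68)²) = √(1.00376353 + 0.23697424) = 1.113884 km
  → nearest: B (0.227900 km)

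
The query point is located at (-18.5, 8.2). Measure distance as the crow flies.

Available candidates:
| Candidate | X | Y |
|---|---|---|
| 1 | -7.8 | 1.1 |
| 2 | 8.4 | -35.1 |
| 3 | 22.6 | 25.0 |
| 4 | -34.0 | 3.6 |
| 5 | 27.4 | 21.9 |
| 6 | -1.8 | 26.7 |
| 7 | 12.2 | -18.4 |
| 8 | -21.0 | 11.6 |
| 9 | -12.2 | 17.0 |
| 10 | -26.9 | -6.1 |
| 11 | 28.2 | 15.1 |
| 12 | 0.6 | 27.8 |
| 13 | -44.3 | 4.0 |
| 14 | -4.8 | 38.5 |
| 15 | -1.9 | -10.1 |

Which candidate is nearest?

8

Distances from (-18.5, 8.2):
1: √((10.7)² + (-7.1)²) = √(114.490 + 50.410) = 12.8
2: √((26.9)² + (-43.3)²) = √(723.610 + 1874.890) = 51.0
3: √((41.1)² + (16.8)²) = √(1689.210 + 282.240) = 44.4
4: √((-15.5)² + (-4.6)²) = √(240.250 + 21.160) = 16.2
5: √((45.9)² + (13.7)²) = √(2106.810 + 187.690) = 47.9
6: √((16.7)² + (18.5)²) = √(278.890 + 342.250) = 24.9
7: √((30.7)² + (-26.6)²) = √(942.490 + 707.560) = 40.6
8: √((-2.5)² + (3.4)²) = √(6.250 + 11.560) = 4.2
9: √((6.3)² + (8.8)²) = √(39.690 + 77.440) = 10.8
10: √((-8.4)² + (-14.3)²) = √(70.560 + 204.490) = 16.6
11: √((46.7)² + (6.9)²) = √(2180.890 + 47.610) = 47.2
12: √((19.1)² + (19.6)²) = √(364.810 + 384.160) = 27.4
13: √((-25.8)² + (-4.2)²) = √(665.640 + 17.640) = 26.1
14: √((13.7)² + (30.3)²) = √(187.690 + 918.090) = 33.3
15: √((16.6)² + (-18.3)²) = √(275.560 + 334.890) = 24.7
Minimum: 8 at 4.2.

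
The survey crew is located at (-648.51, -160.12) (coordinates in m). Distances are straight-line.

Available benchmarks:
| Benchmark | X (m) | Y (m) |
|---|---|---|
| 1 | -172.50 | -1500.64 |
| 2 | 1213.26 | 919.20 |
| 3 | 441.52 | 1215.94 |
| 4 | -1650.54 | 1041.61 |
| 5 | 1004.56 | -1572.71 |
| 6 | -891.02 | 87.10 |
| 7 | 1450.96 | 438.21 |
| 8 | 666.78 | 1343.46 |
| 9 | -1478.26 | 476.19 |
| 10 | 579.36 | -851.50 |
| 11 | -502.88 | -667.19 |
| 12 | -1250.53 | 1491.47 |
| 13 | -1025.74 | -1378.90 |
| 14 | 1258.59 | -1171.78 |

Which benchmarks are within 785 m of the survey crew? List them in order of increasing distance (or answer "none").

Distances from (-648.51, -160.12):
1: √((476.01)² + (-1340.52)²) = √(226585.5201 + 1796993.8704) = 1422.53 m
2: √((1861.77)² + (1079.32)²) = √(3466187.5329 + 1164931.6624) = 2152.00 m
3: √((1090.03)² + (1376.06)²) = √(1188165.4009 + 1893541.1236) = 1755.48 m
4: √((-1002.03)² + (1201.73)²) = √(1004064.1209 + 1444154.9929) = 1564.68 m
5: √((1653.07)² + (-1412.59)²) = √(2732640.4249 + 1995410.5081) = 2174.41 m
6: √((-242.51)² + (247.22)²) = √(58811.1001 + 61117.7284) = 346.31 m
7: √((2099.47)² + (598.33)²) = √(4407774.2809 + 357998.7889) = 2183.07 m
8: √((1315.29)² + (1503.58)²) = √(1729987.7841 + 2260752.8164) = 1997.68 m
9: √((-829.75)² + (636.31)²) = √(688485.0625 + 404890.4161) = 1045.65 m
10: √((1227.87)² + (-691.38)²) = √(1507664.7369 + 478006.3044) = 1409.14 m
11: √((145.63)² + (-507.07)²) = √(21208.0969 + 257119.9849) = 527.57 m
12: √((-602.02)² + (1651.59)²) = √(362428.0804 + 2727749.5281) = 1757.89 m
13: √((-377.23)² + (-1218.78)²) = √(142302.4729 + 1485424.6884) = 1275.82 m
14: √((1907.10)² + (-1011.66)²) = √(3637030.4100 + 1023455.9556) = 2158.82 m
Threshold 785 m: 6 (346.31 m), 11 (527.57 m) are within range.

6, 11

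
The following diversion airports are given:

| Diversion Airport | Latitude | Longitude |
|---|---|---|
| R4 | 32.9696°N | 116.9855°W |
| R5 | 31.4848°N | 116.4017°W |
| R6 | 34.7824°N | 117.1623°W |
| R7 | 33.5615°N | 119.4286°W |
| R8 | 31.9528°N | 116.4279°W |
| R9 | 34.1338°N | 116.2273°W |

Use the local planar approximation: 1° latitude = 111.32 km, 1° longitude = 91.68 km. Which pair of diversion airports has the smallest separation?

R5 and R8

Pairwise distances:
R5–R8: 52.1531 km
R6–R9: 112.0768 km
R4–R8: 124.1988 km
R4–R9: 147.0637 km
R4–R5: 173.7377 km
R4–R6: 202.4508 km
R4–R7: 233.4740 km
R8–R9: 243.4845 km
R6–R7: 248.2778 km
R5–R9: 295.3198 km
R7–R9: 300.3301 km
R6–R8: 322.1066 km
R7–R8: 328.2562 km
R5–R7: 361.1829 km
R5–R6: 373.6532 km
Closest pair: R5–R8 at 52.1531 km.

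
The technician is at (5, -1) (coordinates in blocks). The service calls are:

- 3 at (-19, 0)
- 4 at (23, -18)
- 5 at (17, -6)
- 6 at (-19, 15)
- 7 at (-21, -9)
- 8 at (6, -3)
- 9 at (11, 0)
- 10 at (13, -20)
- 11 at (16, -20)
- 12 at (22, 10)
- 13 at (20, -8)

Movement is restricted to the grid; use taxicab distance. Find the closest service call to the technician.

8

Distances from (5, -1):
3: 25 blocks
4: 35 blocks
5: 17 blocks
6: 40 blocks
7: 34 blocks
8: 3 blocks
9: 7 blocks
10: 27 blocks
11: 30 blocks
12: 28 blocks
13: 22 blocks
Minimum: 8 at 3 blocks.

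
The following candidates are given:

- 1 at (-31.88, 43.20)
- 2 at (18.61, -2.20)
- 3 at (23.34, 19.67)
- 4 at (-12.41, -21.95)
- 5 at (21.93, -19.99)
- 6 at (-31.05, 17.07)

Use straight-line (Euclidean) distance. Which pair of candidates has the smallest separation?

Pairwise distances:
1–2: √((50.49)² + (-45.40)²) = √(2549.2401 + 2061.1600) = 67.90
1–3: √((55.22)² + (-23.53)²) = √(3049.2484 + 553.6609) = 60.02
1–4: √((19.47)² + (-65.15)²) = √(379.0809 + 4244.5225) = 68.00
1–5: √((53.81)² + (-63.19)²) = √(2895.5161 + 3992.9761) = 83.00
1–6: √((0.83)² + (-26.13)²) = √(0.6889 + 682.7769) = 26.14
2–3: √((4.73)² + (21.87)²) = √(22.3729 + 478.2969) = 22.38
2–4: √((-31.02)² + (-19.75)²) = √(962.2404 + 390.0625) = 36.77
2–5: √((3.32)² + (-17.79)²) = √(11.0224 + 316.4841) = 18.10
2–6: √((-49.66)² + (19.27)²) = √(2466.1156 + 371.3329) = 53.27
3–4: √((-35.75)² + (-41.62)²) = √(1278.0625 + 1732.2244) = 54.87
3–5: √((-1.41)² + (-39.66)²) = √(1.9881 + 1572.9156) = 39.69
3–6: √((-54.39)² + (-2.60)²) = √(2958.2721 + 6.7600) = 54.45
4–5: √((34.34)² + (1.96)²) = √(1179.2356 + 3.8416) = 34.40
4–6: √((-18.64)² + (39.02)²) = √(347.4496 + 1522.5604) = 43.24
5–6: √((-52.98)² + (37.06)²) = √(2806.8804 + 1373.4436) = 64.66
Closest pair: 2–5 at 18.10.

2 and 5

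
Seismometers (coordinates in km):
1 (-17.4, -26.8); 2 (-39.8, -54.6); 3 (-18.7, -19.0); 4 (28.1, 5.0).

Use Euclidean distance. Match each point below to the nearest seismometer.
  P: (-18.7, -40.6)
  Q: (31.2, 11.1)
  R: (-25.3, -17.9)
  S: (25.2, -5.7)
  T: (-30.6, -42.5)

P at (-18.7, -40.6):
  1: √((1.3)² + (13.8)²) = √(1.690 + 190.440) = 13.9 km
  2: √((-21.1)² + (-14.0)²) = √(445.210 + 196.000) = 25.3 km
  3: √((0.0)² + (21.6)²) = √(0.000 + 466.560) = 21.6 km
  4: √((46.8)² + (45.6)²) = √(2190.240 + 2079.360) = 65.3 km
  → nearest: 1 (13.9 km)
Q at (31.2, 11.1):
  1: √((-48.6)² + (-37.9)²) = √(2361.960 + 1436.410) = 61.6 km
  2: √((-71.0)² + (-65.7)²) = √(5041.000 + 4316.490) = 96.7 km
  3: √((-49.9)² + (-30.1)²) = √(2490.010 + 906.010) = 58.3 km
  4: √((-3.1)² + (-6.1)²) = √(9.610 + 37.210) = 6.8 km
  → nearest: 4 (6.8 km)
R at (-25.3, -17.9):
  1: √((7.9)² + (-8.9)²) = √(62.410 + 79.210) = 11.9 km
  2: √((-14.5)² + (-36.7)²) = √(210.250 + 1346.890) = 39.5 km
  3: √((6.6)² + (-1.1)²) = √(43.560 + 1.210) = 6.7 km
  4: √((53.4)² + (22.9)²) = √(2851.560 + 524.410) = 58.1 km
  → nearest: 3 (6.7 km)
S at (25.2, -5.7):
  1: √((-42.6)² + (-21.1)²) = √(1814.760 + 445.210) = 47.5 km
  2: √((-65.0)² + (-48.9)²) = √(4225.000 + 2391.210) = 81.3 km
  3: √((-43.9)² + (-13.3)²) = √(1927.210 + 176.890) = 45.9 km
  4: √((2.9)² + (10.7)²) = √(8.410 + 114.490) = 11.1 km
  → nearest: 4 (11.1 km)
T at (-30.6, -42.5):
  1: √((13.2)² + (15.7)²) = √(174.240 + 246.490) = 20.5 km
  2: √((-9.2)² + (-12.1)²) = √(84.640 + 146.410) = 15.2 km
  3: √((11.9)² + (23.5)²) = √(141.610 + 552.250) = 26.3 km
  4: √((58.7)² + (47.5)²) = √(3445.690 + 2256.250) = 75.5 km
  → nearest: 2 (15.2 km)

P→1; Q→4; R→3; S→4; T→2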